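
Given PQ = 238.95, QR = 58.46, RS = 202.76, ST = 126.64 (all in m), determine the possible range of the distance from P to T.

0 ≤ PT ≤ 626.81 m

The maximum is all hops collinear in one direction: 238.95 + 58.46 + 202.76 + 126.64 = 626.81.
The longest hop is 238.95; the others sum to 387.86. Since 238.95 ≤ 387.86, the path can fold back on itself completely, so the minimum distance is 0.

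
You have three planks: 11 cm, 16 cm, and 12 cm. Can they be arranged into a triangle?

The longest side is 16, and the other two sum to 23.
Since 23 > 16, the triangle inequality holds.

Yes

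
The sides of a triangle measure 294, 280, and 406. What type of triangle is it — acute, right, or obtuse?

right

Compare the square of the longest side to the sum of squares of the other two: 280² + 294² = 164836 = 406².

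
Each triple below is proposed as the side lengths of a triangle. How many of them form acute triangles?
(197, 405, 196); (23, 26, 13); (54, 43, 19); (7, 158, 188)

1

(197,405,196): 196+197 ≤ 405, not a triangle
(23,26,13): 13²+23² = 698 > 676 = 26² → acute
(54,43,19): 19²+43² = 2210 < 2916 = 54² → obtuse
(7,158,188): 7+158 ≤ 188, not a triangle
1 of the 4 is acute.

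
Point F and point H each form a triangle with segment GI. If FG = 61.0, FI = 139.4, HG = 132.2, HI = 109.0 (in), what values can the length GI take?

From triangle FGI: |61.0 − 139.4| < GI < 61.0 + 139.4, i.e. 78.4 < GI < 200.4.
From triangle HGI: 23.2 < GI < 241.2.
Both must hold, so GI lies in the intersection.

78.4 < GI < 200.4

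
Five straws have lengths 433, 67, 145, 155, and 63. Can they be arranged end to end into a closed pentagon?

For a pentagon, each side must be shorter than the sum of the others.
Here the longest side is 433, but the remaining 4 sides sum to only 430.

No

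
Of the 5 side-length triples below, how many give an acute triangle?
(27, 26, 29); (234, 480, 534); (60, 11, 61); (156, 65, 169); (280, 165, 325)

1

(27,26,29): 26²+27² = 1405 > 841 = 29² → acute
(234,480,534): 234²+480² = 285156 = 534² → right
(60,11,61): 11²+60² = 3721 = 61² → right
(156,65,169): 65²+156² = 28561 = 169² → right
(280,165,325): 165²+280² = 105625 = 325² → right
1 of the 5 is acute.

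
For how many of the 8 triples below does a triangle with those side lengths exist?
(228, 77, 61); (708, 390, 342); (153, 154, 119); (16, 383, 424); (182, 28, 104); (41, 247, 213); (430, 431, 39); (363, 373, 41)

5

(61,77,228): 61+77 ≤ 228 → not valid
(342,390,708): 342+390 > 708 → valid
(119,153,154): 119+153 > 154 → valid
(16,383,424): 16+383 ≤ 424 → not valid
(28,104,182): 28+104 ≤ 182 → not valid
(41,213,247): 41+213 > 247 → valid
(39,430,431): 39+430 > 431 → valid
(41,363,373): 41+363 > 373 → valid
5 of the 8 triples form a triangle.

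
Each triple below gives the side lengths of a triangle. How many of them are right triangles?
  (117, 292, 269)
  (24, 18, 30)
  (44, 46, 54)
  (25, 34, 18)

1

(117,292,269): 117²+269² = 86050 > 85264 = 292² → acute
(24,18,30): 18²+24² = 900 = 30² → right
(44,46,54): 44²+46² = 4052 > 2916 = 54² → acute
(25,34,18): 18²+25² = 949 < 1156 = 34² → obtuse
1 of the 4 is right.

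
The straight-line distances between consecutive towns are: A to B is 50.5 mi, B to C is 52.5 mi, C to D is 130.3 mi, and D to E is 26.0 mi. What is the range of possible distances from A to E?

The maximum is all hops collinear in one direction: 50.5 + 52.5 + 130.3 + 26.0 = 259.3.
The longest hop is 130.3; the others sum to 129.0. Folding the others back against it leaves at least 130.3 − 129.0 = 1.3.

1.3 ≤ AE ≤ 259.3 mi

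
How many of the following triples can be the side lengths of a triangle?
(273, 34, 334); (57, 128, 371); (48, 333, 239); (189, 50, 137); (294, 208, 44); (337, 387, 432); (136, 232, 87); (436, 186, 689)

1

(34,273,334): 34+273 ≤ 334 → not valid
(57,128,371): 57+128 ≤ 371 → not valid
(48,239,333): 48+239 ≤ 333 → not valid
(50,137,189): 50+137 ≤ 189 → not valid
(44,208,294): 44+208 ≤ 294 → not valid
(337,387,432): 337+387 > 432 → valid
(87,136,232): 87+136 ≤ 232 → not valid
(186,436,689): 186+436 ≤ 689 → not valid
1 of the 8 triples forms a triangle.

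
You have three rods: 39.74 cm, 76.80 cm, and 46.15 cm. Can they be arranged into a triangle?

The longest side is 76.80, and the other two sum to 85.89.
Since 85.89 > 76.80, the triangle inequality holds.

Yes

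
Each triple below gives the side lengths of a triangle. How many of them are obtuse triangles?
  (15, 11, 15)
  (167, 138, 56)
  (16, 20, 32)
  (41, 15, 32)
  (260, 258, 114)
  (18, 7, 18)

3

(15,11,15): 11²+15² = 346 > 225 = 15² → acute
(167,138,56): 56²+138² = 22180 < 27889 = 167² → obtuse
(16,20,32): 16²+20² = 656 < 1024 = 32² → obtuse
(41,15,32): 15²+32² = 1249 < 1681 = 41² → obtuse
(260,258,114): 114²+258² = 79560 > 67600 = 260² → acute
(18,7,18): 7²+18² = 373 > 324 = 18² → acute
3 of the 6 are obtuse.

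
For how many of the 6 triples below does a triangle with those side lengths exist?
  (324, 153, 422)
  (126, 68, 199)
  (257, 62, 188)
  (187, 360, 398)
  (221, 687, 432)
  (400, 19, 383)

3

(153,324,422): 153+324 > 422 → valid
(68,126,199): 68+126 ≤ 199 → not valid
(62,188,257): 62+188 ≤ 257 → not valid
(187,360,398): 187+360 > 398 → valid
(221,432,687): 221+432 ≤ 687 → not valid
(19,383,400): 19+383 > 400 → valid
3 of the 6 triples form a triangle.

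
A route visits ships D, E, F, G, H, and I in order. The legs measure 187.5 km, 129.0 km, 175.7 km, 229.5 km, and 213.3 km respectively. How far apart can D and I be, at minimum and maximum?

0 ≤ DI ≤ 935.0 km

The maximum is all hops collinear in one direction: 187.5 + 129.0 + 175.7 + 229.5 + 213.3 = 935.0.
The longest hop is 229.5; the others sum to 705.5. Since 229.5 ≤ 705.5, the path can fold back on itself completely, so the minimum distance is 0.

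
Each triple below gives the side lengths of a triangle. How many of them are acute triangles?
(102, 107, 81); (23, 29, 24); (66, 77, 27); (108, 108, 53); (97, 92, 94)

(102,107,81): 81²+102² = 16965 > 11449 = 107² → acute
(23,29,24): 23²+24² = 1105 > 841 = 29² → acute
(66,77,27): 27²+66² = 5085 < 5929 = 77² → obtuse
(108,108,53): 53²+108² = 14473 > 11664 = 108² → acute
(97,92,94): 92²+94² = 17300 > 9409 = 97² → acute
4 of the 5 are acute.

4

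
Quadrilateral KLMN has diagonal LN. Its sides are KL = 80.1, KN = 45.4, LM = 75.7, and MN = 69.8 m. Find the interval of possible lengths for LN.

34.7 < LN < 125.5

From triangle KLN: |80.1 − 45.4| < LN < 80.1 + 45.4, i.e. 34.7 < LN < 125.5.
From triangle MLN: 5.9 < LN < 145.5.
Both must hold, so LN lies in the intersection.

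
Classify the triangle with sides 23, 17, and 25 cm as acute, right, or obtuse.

acute

Compare the square of the longest side to the sum of squares of the other two: 17² + 23² = 818 > 625 = 25².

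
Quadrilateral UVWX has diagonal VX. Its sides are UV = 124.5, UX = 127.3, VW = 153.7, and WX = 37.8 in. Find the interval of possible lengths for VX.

From triangle UVX: |124.5 − 127.3| < VX < 124.5 + 127.3, i.e. 2.8 < VX < 251.8.
From triangle WVX: 115.9 < VX < 191.5.
Both must hold, so VX lies in the intersection.

115.9 < VX < 191.5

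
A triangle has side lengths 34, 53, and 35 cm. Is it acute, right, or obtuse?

obtuse

Compare the square of the longest side to the sum of squares of the other two: 34² + 35² = 2381 < 2809 = 53².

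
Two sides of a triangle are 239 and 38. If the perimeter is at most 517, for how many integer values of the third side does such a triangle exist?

Triangle inequality: 201 < x < 277. Perimeter ≤ 517 gives x ≤ 517 − 239 − 38 = 240.
So 201 < x ≤ 240; integers 202 through 240: 39 values.

39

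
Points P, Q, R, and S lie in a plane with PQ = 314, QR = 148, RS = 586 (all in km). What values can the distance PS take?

The maximum is all hops collinear in one direction: 314 + 148 + 586 = 1048.
The longest hop is 586; the others sum to 462. Folding the others back against it leaves at least 586 − 462 = 124.

124 ≤ PS ≤ 1048 km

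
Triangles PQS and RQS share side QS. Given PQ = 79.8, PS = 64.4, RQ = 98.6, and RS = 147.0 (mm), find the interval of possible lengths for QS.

48.4 < QS < 144.2

From triangle PQS: |79.8 − 64.4| < QS < 79.8 + 64.4, i.e. 15.4 < QS < 144.2.
From triangle RQS: 48.4 < QS < 245.6.
Both must hold, so QS lies in the intersection.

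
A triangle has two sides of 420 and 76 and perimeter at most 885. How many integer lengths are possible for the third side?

45

Triangle inequality: 344 < x < 496. Perimeter ≤ 885 gives x ≤ 885 − 420 − 76 = 389.
So 344 < x ≤ 389; integers 345 through 389: 45 values.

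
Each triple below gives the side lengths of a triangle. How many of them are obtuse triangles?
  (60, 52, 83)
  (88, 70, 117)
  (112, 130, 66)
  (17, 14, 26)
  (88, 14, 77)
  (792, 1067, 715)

(60,52,83): 52²+60² = 6304 < 6889 = 83² → obtuse
(88,70,117): 70²+88² = 12644 < 13689 = 117² → obtuse
(112,130,66): 66²+112² = 16900 = 130² → right
(17,14,26): 14²+17² = 485 < 676 = 26² → obtuse
(88,14,77): 14²+77² = 6125 < 7744 = 88² → obtuse
(792,1067,715): 715²+792² = 1138489 = 1067² → right
4 of the 6 are obtuse.

4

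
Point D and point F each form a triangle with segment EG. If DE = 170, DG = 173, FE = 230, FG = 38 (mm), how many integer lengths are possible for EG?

75

From triangle DEG: 3 < EG < 343.
From triangle FEG: 192 < EG < 268.
Intersection: 192 < EG < 268, so integers 193 through 267: 75 values.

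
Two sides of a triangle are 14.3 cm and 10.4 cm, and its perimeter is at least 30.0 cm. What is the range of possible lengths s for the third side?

5.3 ≤ s < 24.7

Triangle inequality alone gives 3.9 < s < 24.7.
The perimeter condition gives s ≥ 30.0 − 14.3 − 10.4 = 5.3.
Intersecting the two: 5.3 ≤ s < 24.7.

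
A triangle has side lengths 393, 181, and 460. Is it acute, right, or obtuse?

Compare the square of the longest side to the sum of squares of the other two: 181² + 393² = 187210 < 211600 = 460².

obtuse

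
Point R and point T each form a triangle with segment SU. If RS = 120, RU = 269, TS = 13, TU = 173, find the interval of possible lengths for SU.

160 < SU < 186

From triangle RSU: |120 − 269| < SU < 120 + 269, i.e. 149 < SU < 389.
From triangle TSU: 160 < SU < 186.
Both must hold, so SU lies in the intersection.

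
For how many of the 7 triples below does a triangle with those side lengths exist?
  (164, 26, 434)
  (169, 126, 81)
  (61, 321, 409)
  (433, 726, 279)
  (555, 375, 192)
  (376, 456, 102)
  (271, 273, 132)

4

(26,164,434): 26+164 ≤ 434 → not valid
(81,126,169): 81+126 > 169 → valid
(61,321,409): 61+321 ≤ 409 → not valid
(279,433,726): 279+433 ≤ 726 → not valid
(192,375,555): 192+375 > 555 → valid
(102,376,456): 102+376 > 456 → valid
(132,271,273): 132+271 > 273 → valid
4 of the 7 triples form a triangle.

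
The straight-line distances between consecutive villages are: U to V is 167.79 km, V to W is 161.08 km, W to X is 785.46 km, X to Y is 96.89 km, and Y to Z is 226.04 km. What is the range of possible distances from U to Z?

133.66 ≤ UZ ≤ 1437.26 km

The maximum is all hops collinear in one direction: 167.79 + 161.08 + 785.46 + 96.89 + 226.04 = 1437.26.
The longest hop is 785.46; the others sum to 651.80. Folding the others back against it leaves at least 785.46 − 651.80 = 133.66.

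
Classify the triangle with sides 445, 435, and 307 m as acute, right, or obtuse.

Compare the square of the longest side to the sum of squares of the other two: 307² + 435² = 283474 > 198025 = 445².

acute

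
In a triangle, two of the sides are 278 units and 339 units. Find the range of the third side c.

By the triangle inequality, c must be less than 278 + 339 = 617 and greater than |278 − 339| = 61.

61 < c < 617 (units)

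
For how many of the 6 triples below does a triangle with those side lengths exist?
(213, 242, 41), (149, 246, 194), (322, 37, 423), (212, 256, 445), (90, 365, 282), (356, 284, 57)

4

(41,213,242): 41+213 > 242 → valid
(149,194,246): 149+194 > 246 → valid
(37,322,423): 37+322 ≤ 423 → not valid
(212,256,445): 212+256 > 445 → valid
(90,282,365): 90+282 > 365 → valid
(57,284,356): 57+284 ≤ 356 → not valid
4 of the 6 triples form a triangle.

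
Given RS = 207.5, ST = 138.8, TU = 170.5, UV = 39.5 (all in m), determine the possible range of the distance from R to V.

0 ≤ RV ≤ 556.3 m

The maximum is all hops collinear in one direction: 207.5 + 138.8 + 170.5 + 39.5 = 556.3.
The longest hop is 207.5; the others sum to 348.8. Since 207.5 ≤ 348.8, the path can fold back on itself completely, so the minimum distance is 0.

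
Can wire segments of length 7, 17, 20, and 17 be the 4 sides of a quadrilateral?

Yes

A quadrilateral exists iff every side is shorter than the sum of the others — equivalently, the longest side is less than the sum of the rest.
Longest side 20 < 41 (sum of the remaining 3), so yes.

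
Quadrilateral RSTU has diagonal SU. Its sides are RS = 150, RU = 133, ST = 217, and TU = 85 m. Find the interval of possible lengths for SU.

From triangle RSU: |150 − 133| < SU < 150 + 133, i.e. 17 < SU < 283.
From triangle TSU: 132 < SU < 302.
Both must hold, so SU lies in the intersection.

132 < SU < 283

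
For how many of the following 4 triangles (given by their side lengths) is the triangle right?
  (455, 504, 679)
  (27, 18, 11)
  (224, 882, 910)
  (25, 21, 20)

2

(455,504,679): 455²+504² = 461041 = 679² → right
(27,18,11): 11²+18² = 445 < 729 = 27² → obtuse
(224,882,910): 224²+882² = 828100 = 910² → right
(25,21,20): 20²+21² = 841 > 625 = 25² → acute
2 of the 4 are right.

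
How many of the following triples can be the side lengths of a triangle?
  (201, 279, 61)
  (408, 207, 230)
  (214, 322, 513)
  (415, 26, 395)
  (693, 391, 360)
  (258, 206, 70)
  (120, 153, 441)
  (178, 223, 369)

6

(61,201,279): 61+201 ≤ 279 → not valid
(207,230,408): 207+230 > 408 → valid
(214,322,513): 214+322 > 513 → valid
(26,395,415): 26+395 > 415 → valid
(360,391,693): 360+391 > 693 → valid
(70,206,258): 70+206 > 258 → valid
(120,153,441): 120+153 ≤ 441 → not valid
(178,223,369): 178+223 > 369 → valid
6 of the 8 triples form a triangle.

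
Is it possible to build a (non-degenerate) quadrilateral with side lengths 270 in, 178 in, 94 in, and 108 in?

Yes

A quadrilateral exists iff every side is shorter than the sum of the others — equivalently, the longest side is less than the sum of the rest.
Longest side 270 < 380 (sum of the remaining 3), so yes.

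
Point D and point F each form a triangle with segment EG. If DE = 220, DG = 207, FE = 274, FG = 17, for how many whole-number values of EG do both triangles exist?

From triangle DEG: 13 < EG < 427.
From triangle FEG: 257 < EG < 291.
Intersection: 257 < EG < 291, so integers 258 through 290: 33 values.

33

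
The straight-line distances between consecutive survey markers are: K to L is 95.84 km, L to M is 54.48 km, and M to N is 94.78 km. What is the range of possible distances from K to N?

0 ≤ KN ≤ 245.10 km

The maximum is all hops collinear in one direction: 95.84 + 54.48 + 94.78 = 245.10.
The longest hop is 95.84; the others sum to 149.26. Since 95.84 ≤ 149.26, the path can fold back on itself completely, so the minimum distance is 0.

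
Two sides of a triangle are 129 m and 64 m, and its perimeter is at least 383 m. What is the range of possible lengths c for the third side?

Triangle inequality alone gives 65 < c < 193.
The perimeter condition gives c ≥ 383 − 129 − 64 = 190.
Intersecting the two: 190 ≤ c < 193.

190 ≤ c < 193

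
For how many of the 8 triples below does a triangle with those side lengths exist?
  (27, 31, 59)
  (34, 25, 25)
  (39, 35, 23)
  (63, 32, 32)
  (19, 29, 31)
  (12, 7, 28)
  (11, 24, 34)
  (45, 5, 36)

(27,31,59): 27+31 ≤ 59 → not valid
(25,25,34): 25+25 > 34 → valid
(23,35,39): 23+35 > 39 → valid
(32,32,63): 32+32 > 63 → valid
(19,29,31): 19+29 > 31 → valid
(7,12,28): 7+12 ≤ 28 → not valid
(11,24,34): 11+24 > 34 → valid
(5,36,45): 5+36 ≤ 45 → not valid
5 of the 8 triples form a triangle.

5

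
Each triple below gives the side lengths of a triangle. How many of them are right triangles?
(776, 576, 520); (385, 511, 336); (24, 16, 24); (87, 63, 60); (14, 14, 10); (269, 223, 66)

3

(776,576,520): 520²+576² = 602176 = 776² → right
(385,511,336): 336²+385² = 261121 = 511² → right
(24,16,24): 16²+24² = 832 > 576 = 24² → acute
(87,63,60): 60²+63² = 7569 = 87² → right
(14,14,10): 10²+14² = 296 > 196 = 14² → acute
(269,223,66): 66²+223² = 54085 < 72361 = 269² → obtuse
3 of the 6 are right.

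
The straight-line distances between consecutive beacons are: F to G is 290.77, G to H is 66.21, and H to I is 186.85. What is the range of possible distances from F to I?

37.71 ≤ FI ≤ 543.83

The maximum is all hops collinear in one direction: 290.77 + 66.21 + 186.85 = 543.83.
The longest hop is 290.77; the others sum to 253.06. Folding the others back against it leaves at least 290.77 − 253.06 = 37.71.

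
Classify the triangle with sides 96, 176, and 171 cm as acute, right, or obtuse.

Compare the square of the longest side to the sum of squares of the other two: 96² + 171² = 38457 > 30976 = 176².

acute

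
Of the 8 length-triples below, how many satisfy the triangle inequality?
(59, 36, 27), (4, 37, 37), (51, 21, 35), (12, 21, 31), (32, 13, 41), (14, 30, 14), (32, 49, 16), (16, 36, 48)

6

(27,36,59): 27+36 > 59 → valid
(4,37,37): 4+37 > 37 → valid
(21,35,51): 21+35 > 51 → valid
(12,21,31): 12+21 > 31 → valid
(13,32,41): 13+32 > 41 → valid
(14,14,30): 14+14 ≤ 30 → not valid
(16,32,49): 16+32 ≤ 49 → not valid
(16,36,48): 16+36 > 48 → valid
6 of the 8 triples form a triangle.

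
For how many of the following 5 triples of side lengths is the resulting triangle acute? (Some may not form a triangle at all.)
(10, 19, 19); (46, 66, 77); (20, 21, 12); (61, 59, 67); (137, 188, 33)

4

(10,19,19): 10²+19² = 461 > 361 = 19² → acute
(46,66,77): 46²+66² = 6472 > 5929 = 77² → acute
(20,21,12): 12²+20² = 544 > 441 = 21² → acute
(61,59,67): 59²+61² = 7202 > 4489 = 67² → acute
(137,188,33): 33+137 ≤ 188, not a triangle
4 of the 5 are acute.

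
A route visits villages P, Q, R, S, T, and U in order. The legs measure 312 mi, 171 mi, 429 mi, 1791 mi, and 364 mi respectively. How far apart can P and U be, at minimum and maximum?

515 ≤ PU ≤ 3067 mi

The maximum is all hops collinear in one direction: 312 + 171 + 429 + 1791 + 364 = 3067.
The longest hop is 1791; the others sum to 1276. Folding the others back against it leaves at least 1791 − 1276 = 515.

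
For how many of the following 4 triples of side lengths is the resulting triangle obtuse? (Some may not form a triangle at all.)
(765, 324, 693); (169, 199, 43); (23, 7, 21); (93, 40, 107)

(765,324,693): 324²+693² = 585225 = 765² → right
(169,199,43): 43²+169² = 30410 < 39601 = 199² → obtuse
(23,7,21): 7²+21² = 490 < 529 = 23² → obtuse
(93,40,107): 40²+93² = 10249 < 11449 = 107² → obtuse
3 of the 4 are obtuse.

3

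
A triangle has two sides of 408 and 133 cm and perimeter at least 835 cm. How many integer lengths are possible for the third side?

Triangle inequality: 275 < x < 541. Perimeter ≥ 835 gives x ≥ 835 − 408 − 133 = 294.
So 294 ≤ x < 541; integers 294 through 540: 247 values.

247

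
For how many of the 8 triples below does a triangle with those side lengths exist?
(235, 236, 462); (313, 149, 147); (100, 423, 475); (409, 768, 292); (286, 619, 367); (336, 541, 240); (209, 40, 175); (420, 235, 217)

(235,236,462): 235+236 > 462 → valid
(147,149,313): 147+149 ≤ 313 → not valid
(100,423,475): 100+423 > 475 → valid
(292,409,768): 292+409 ≤ 768 → not valid
(286,367,619): 286+367 > 619 → valid
(240,336,541): 240+336 > 541 → valid
(40,175,209): 40+175 > 209 → valid
(217,235,420): 217+235 > 420 → valid
6 of the 8 triples form a triangle.

6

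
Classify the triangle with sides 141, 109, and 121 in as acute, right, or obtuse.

acute

Compare the square of the longest side to the sum of squares of the other two: 109² + 121² = 26522 > 19881 = 141².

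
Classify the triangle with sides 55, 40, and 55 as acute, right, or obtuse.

acute

Compare the square of the longest side to the sum of squares of the other two: 40² + 55² = 4625 > 3025 = 55².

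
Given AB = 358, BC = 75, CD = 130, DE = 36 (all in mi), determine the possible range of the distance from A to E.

The maximum is all hops collinear in one direction: 358 + 75 + 130 + 36 = 599.
The longest hop is 358; the others sum to 241. Folding the others back against it leaves at least 358 − 241 = 117.

117 ≤ AE ≤ 599 mi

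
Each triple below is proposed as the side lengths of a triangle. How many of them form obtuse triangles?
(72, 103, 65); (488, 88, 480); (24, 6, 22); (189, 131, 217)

2

(72,103,65): 65²+72² = 9409 < 10609 = 103² → obtuse
(488,88,480): 88²+480² = 238144 = 488² → right
(24,6,22): 6²+22² = 520 < 576 = 24² → obtuse
(189,131,217): 131²+189² = 52882 > 47089 = 217² → acute
2 of the 4 are obtuse.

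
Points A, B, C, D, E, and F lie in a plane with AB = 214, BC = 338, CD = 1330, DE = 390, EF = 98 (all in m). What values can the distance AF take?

The maximum is all hops collinear in one direction: 214 + 338 + 1330 + 390 + 98 = 2370.
The longest hop is 1330; the others sum to 1040. Folding the others back against it leaves at least 1330 − 1040 = 290.

290 ≤ AF ≤ 2370 m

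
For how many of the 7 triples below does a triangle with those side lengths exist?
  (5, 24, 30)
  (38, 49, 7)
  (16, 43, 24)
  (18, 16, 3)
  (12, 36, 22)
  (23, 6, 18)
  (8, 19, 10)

2

(5,24,30): 5+24 ≤ 30 → not valid
(7,38,49): 7+38 ≤ 49 → not valid
(16,24,43): 16+24 ≤ 43 → not valid
(3,16,18): 3+16 > 18 → valid
(12,22,36): 12+22 ≤ 36 → not valid
(6,18,23): 6+18 > 23 → valid
(8,10,19): 8+10 ≤ 19 → not valid
2 of the 7 triples form a triangle.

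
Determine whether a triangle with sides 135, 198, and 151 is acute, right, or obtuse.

Compare the square of the longest side to the sum of squares of the other two: 135² + 151² = 41026 > 39204 = 198².

acute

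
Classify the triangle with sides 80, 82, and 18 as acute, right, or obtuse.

Compare the square of the longest side to the sum of squares of the other two: 18² + 80² = 6724 = 82².

right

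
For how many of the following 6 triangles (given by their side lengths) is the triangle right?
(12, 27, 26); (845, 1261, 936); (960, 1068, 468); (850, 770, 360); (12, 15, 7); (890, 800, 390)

4

(12,27,26): 12²+26² = 820 > 729 = 27² → acute
(845,1261,936): 845²+936² = 1590121 = 1261² → right
(960,1068,468): 468²+960² = 1140624 = 1068² → right
(850,770,360): 360²+770² = 722500 = 850² → right
(12,15,7): 7²+12² = 193 < 225 = 15² → obtuse
(890,800,390): 390²+800² = 792100 = 890² → right
4 of the 6 are right.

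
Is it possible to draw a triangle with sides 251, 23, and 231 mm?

Yes

The longest side is 251, and the other two sum to 254.
Since 254 > 251, the triangle inequality holds.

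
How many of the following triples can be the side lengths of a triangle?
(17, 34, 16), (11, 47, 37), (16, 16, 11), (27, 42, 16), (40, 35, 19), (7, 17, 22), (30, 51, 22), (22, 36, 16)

(16,17,34): 16+17 ≤ 34 → not valid
(11,37,47): 11+37 > 47 → valid
(11,16,16): 11+16 > 16 → valid
(16,27,42): 16+27 > 42 → valid
(19,35,40): 19+35 > 40 → valid
(7,17,22): 7+17 > 22 → valid
(22,30,51): 22+30 > 51 → valid
(16,22,36): 16+22 > 36 → valid
7 of the 8 triples form a triangle.

7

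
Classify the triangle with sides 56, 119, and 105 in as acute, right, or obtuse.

right

Compare the square of the longest side to the sum of squares of the other two: 56² + 105² = 14161 = 119².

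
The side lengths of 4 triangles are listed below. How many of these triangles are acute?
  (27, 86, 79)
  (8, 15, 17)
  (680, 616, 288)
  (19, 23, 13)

(27,86,79): 27²+79² = 6970 < 7396 = 86² → obtuse
(8,15,17): 8²+15² = 289 = 17² → right
(680,616,288): 288²+616² = 462400 = 680² → right
(19,23,13): 13²+19² = 530 > 529 = 23² → acute
1 of the 4 is acute.

1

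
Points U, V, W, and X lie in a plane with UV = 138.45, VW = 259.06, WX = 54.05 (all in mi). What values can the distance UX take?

66.56 ≤ UX ≤ 451.56 mi

The maximum is all hops collinear in one direction: 138.45 + 259.06 + 54.05 = 451.56.
The longest hop is 259.06; the others sum to 192.50. Folding the others back against it leaves at least 259.06 − 192.50 = 66.56.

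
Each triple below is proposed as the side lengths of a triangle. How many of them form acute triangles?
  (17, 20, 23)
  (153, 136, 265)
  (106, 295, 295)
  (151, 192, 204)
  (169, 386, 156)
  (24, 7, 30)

3

(17,20,23): 17²+20² = 689 > 529 = 23² → acute
(153,136,265): 136²+153² = 41905 < 70225 = 265² → obtuse
(106,295,295): 106²+295² = 98261 > 87025 = 295² → acute
(151,192,204): 151²+192² = 59665 > 41616 = 204² → acute
(169,386,156): 156+169 ≤ 386, not a triangle
(24,7,30): 7²+24² = 625 < 900 = 30² → obtuse
3 of the 6 are acute.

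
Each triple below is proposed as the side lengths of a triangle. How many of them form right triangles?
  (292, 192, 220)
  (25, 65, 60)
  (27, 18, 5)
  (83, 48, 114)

2

(292,192,220): 192²+220² = 85264 = 292² → right
(25,65,60): 25²+60² = 4225 = 65² → right
(27,18,5): 5+18 ≤ 27, not a triangle
(83,48,114): 48²+83² = 9193 < 12996 = 114² → obtuse
2 of the 4 are right.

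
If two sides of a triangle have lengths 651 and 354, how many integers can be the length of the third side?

The third side lies in the open interval (297, 1005).
Integers from 298 to 1004 inclusive: 1004 − 298 + 1 = 707.

707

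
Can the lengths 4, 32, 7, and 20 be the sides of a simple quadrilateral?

No

For a quadrilateral, each side must be shorter than the sum of the others.
Here the longest side is 32, but the remaining 3 sides sum to only 31.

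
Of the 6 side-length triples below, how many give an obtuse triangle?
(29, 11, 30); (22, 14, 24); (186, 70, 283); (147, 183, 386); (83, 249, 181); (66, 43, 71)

1

(29,11,30): 11²+29² = 962 > 900 = 30² → acute
(22,14,24): 14²+22² = 680 > 576 = 24² → acute
(186,70,283): 70+186 ≤ 283, not a triangle
(147,183,386): 147+183 ≤ 386, not a triangle
(83,249,181): 83²+181² = 39650 < 62001 = 249² → obtuse
(66,43,71): 43²+66² = 6205 > 5041 = 71² → acute
1 of the 6 is obtuse.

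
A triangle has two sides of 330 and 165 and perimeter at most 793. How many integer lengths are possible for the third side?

Triangle inequality: 165 < x < 495. Perimeter ≤ 793 gives x ≤ 793 − 330 − 165 = 298.
So 165 < x ≤ 298; integers 166 through 298: 133 values.

133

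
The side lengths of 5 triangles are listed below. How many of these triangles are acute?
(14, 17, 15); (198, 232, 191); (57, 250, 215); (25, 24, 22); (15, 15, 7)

(14,17,15): 14²+15² = 421 > 289 = 17² → acute
(198,232,191): 191²+198² = 75685 > 53824 = 232² → acute
(57,250,215): 57²+215² = 49474 < 62500 = 250² → obtuse
(25,24,22): 22²+24² = 1060 > 625 = 25² → acute
(15,15,7): 7²+15² = 274 > 225 = 15² → acute
4 of the 5 are acute.

4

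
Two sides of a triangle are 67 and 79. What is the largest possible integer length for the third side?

145

The third side must be strictly less than 67 + 79 = 146.
The largest integer below 146 is 145.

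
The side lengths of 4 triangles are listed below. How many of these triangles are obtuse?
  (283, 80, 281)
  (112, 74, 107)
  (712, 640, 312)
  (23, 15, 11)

1

(283,80,281): 80²+281² = 85361 > 80089 = 283² → acute
(112,74,107): 74²+107² = 16925 > 12544 = 112² → acute
(712,640,312): 312²+640² = 506944 = 712² → right
(23,15,11): 11²+15² = 346 < 529 = 23² → obtuse
1 of the 4 is obtuse.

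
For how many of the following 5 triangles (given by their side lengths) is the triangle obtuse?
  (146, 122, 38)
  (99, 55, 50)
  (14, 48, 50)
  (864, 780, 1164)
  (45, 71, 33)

(146,122,38): 38²+122² = 16328 < 21316 = 146² → obtuse
(99,55,50): 50²+55² = 5525 < 9801 = 99² → obtuse
(14,48,50): 14²+48² = 2500 = 50² → right
(864,780,1164): 780²+864² = 1354896 = 1164² → right
(45,71,33): 33²+45² = 3114 < 5041 = 71² → obtuse
3 of the 5 are obtuse.

3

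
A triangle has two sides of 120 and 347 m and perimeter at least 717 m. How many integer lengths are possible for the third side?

Triangle inequality: 227 < x < 467. Perimeter ≥ 717 gives x ≥ 717 − 120 − 347 = 250.
So 250 ≤ x < 467; integers 250 through 466: 217 values.

217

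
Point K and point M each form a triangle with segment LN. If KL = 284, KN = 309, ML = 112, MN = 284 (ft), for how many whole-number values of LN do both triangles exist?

From triangle KLN: 25 < LN < 593.
From triangle MLN: 172 < LN < 396.
Intersection: 172 < LN < 396, so integers 173 through 395: 223 values.

223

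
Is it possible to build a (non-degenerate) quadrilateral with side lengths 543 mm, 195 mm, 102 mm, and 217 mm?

No

For a quadrilateral, each side must be shorter than the sum of the others.
Here the longest side is 543, but the remaining 3 sides sum to only 514.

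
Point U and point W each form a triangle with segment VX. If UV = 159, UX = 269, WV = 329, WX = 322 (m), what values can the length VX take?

From triangle UVX: |159 − 269| < VX < 159 + 269, i.e. 110 < VX < 428.
From triangle WVX: 7 < VX < 651.
Both must hold, so VX lies in the intersection.

110 < VX < 428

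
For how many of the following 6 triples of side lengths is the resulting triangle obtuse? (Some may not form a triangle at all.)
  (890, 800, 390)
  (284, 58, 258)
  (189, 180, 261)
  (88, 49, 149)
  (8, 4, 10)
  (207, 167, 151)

(890,800,390): 390²+800² = 792100 = 890² → right
(284,58,258): 58²+258² = 69928 < 80656 = 284² → obtuse
(189,180,261): 180²+189² = 68121 = 261² → right
(88,49,149): 49+88 ≤ 149, not a triangle
(8,4,10): 4²+8² = 80 < 100 = 10² → obtuse
(207,167,151): 151²+167² = 50690 > 42849 = 207² → acute
2 of the 6 are obtuse.

2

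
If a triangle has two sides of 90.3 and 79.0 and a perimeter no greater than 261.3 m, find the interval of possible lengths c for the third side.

Triangle inequality alone gives 11.3 < c < 169.3.
The perimeter condition gives c ≤ 261.3 − 90.3 − 79.0 = 92.0.
Intersecting the two: 11.3 < c ≤ 92.0.

11.3 < c ≤ 92.0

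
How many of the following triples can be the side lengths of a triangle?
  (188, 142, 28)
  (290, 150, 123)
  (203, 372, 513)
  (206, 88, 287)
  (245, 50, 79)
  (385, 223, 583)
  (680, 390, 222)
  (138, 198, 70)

4

(28,142,188): 28+142 ≤ 188 → not valid
(123,150,290): 123+150 ≤ 290 → not valid
(203,372,513): 203+372 > 513 → valid
(88,206,287): 88+206 > 287 → valid
(50,79,245): 50+79 ≤ 245 → not valid
(223,385,583): 223+385 > 583 → valid
(222,390,680): 222+390 ≤ 680 → not valid
(70,138,198): 70+138 > 198 → valid
4 of the 8 triples form a triangle.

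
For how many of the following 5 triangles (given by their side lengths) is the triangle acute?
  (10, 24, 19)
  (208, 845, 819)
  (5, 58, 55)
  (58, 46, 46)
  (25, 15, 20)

(10,24,19): 10²+19² = 461 < 576 = 24² → obtuse
(208,845,819): 208²+819² = 714025 = 845² → right
(5,58,55): 5²+55² = 3050 < 3364 = 58² → obtuse
(58,46,46): 46²+46² = 4232 > 3364 = 58² → acute
(25,15,20): 15²+20² = 625 = 25² → right
1 of the 5 is acute.

1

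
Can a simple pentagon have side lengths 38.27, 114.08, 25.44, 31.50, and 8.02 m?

For a pentagon, each side must be shorter than the sum of the others.
Here the longest side is 114.08, but the remaining 4 sides sum to only 103.23.

No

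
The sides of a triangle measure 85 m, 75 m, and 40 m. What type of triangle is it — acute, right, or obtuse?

right

Compare the square of the longest side to the sum of squares of the other two: 40² + 75² = 7225 = 85².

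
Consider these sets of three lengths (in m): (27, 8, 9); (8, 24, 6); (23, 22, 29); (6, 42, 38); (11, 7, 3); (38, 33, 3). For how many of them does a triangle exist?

(8,9,27): 8+9 ≤ 27 → not valid
(6,8,24): 6+8 ≤ 24 → not valid
(22,23,29): 22+23 > 29 → valid
(6,38,42): 6+38 > 42 → valid
(3,7,11): 3+7 ≤ 11 → not valid
(3,33,38): 3+33 ≤ 38 → not valid
2 of the 6 triples form a triangle.

2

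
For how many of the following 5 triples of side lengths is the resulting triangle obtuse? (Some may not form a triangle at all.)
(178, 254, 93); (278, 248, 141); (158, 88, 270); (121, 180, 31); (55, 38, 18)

2

(178,254,93): 93²+178² = 40333 < 64516 = 254² → obtuse
(278,248,141): 141²+248² = 81385 > 77284 = 278² → acute
(158,88,270): 88+158 ≤ 270, not a triangle
(121,180,31): 31+121 ≤ 180, not a triangle
(55,38,18): 18²+38² = 1768 < 3025 = 55² → obtuse
2 of the 5 are obtuse.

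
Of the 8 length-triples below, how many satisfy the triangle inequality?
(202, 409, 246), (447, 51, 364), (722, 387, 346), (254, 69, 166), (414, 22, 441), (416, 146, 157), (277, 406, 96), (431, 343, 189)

3

(202,246,409): 202+246 > 409 → valid
(51,364,447): 51+364 ≤ 447 → not valid
(346,387,722): 346+387 > 722 → valid
(69,166,254): 69+166 ≤ 254 → not valid
(22,414,441): 22+414 ≤ 441 → not valid
(146,157,416): 146+157 ≤ 416 → not valid
(96,277,406): 96+277 ≤ 406 → not valid
(189,343,431): 189+343 > 431 → valid
3 of the 8 triples form a triangle.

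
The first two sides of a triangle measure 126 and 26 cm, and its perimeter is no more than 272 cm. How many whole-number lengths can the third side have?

20

Triangle inequality: 100 < x < 152. Perimeter ≤ 272 gives x ≤ 272 − 126 − 26 = 120.
So 100 < x ≤ 120; integers 101 through 120: 20 values.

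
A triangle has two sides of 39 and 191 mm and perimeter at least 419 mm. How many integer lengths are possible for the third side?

Triangle inequality: 152 < x < 230. Perimeter ≥ 419 gives x ≥ 419 − 39 − 191 = 189.
So 189 ≤ x < 230; integers 189 through 229: 41 values.

41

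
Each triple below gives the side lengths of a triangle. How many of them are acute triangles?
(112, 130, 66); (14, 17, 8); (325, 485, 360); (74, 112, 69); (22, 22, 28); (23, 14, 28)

(112,130,66): 66²+112² = 16900 = 130² → right
(14,17,8): 8²+14² = 260 < 289 = 17² → obtuse
(325,485,360): 325²+360² = 235225 = 485² → right
(74,112,69): 69²+74² = 10237 < 12544 = 112² → obtuse
(22,22,28): 22²+22² = 968 > 784 = 28² → acute
(23,14,28): 14²+23² = 725 < 784 = 28² → obtuse
1 of the 6 is acute.

1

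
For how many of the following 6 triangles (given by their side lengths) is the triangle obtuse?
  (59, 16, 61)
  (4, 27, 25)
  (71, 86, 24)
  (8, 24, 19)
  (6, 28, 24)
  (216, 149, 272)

(59,16,61): 16²+59² = 3737 > 3721 = 61² → acute
(4,27,25): 4²+25² = 641 < 729 = 27² → obtuse
(71,86,24): 24²+71² = 5617 < 7396 = 86² → obtuse
(8,24,19): 8²+19² = 425 < 576 = 24² → obtuse
(6,28,24): 6²+24² = 612 < 784 = 28² → obtuse
(216,149,272): 149²+216² = 68857 < 73984 = 272² → obtuse
5 of the 6 are obtuse.

5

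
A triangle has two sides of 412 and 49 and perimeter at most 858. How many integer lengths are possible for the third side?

34

Triangle inequality: 363 < x < 461. Perimeter ≤ 858 gives x ≤ 858 − 412 − 49 = 397.
So 363 < x ≤ 397; integers 364 through 397: 34 values.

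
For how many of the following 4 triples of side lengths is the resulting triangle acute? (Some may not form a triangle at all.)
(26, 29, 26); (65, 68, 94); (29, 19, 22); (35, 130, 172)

(26,29,26): 26²+26² = 1352 > 841 = 29² → acute
(65,68,94): 65²+68² = 8849 > 8836 = 94² → acute
(29,19,22): 19²+22² = 845 > 841 = 29² → acute
(35,130,172): 35+130 ≤ 172, not a triangle
3 of the 4 are acute.

3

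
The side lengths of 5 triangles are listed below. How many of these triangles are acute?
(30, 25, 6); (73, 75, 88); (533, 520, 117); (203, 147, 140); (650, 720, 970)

(30,25,6): 6²+25² = 661 < 900 = 30² → obtuse
(73,75,88): 73²+75² = 10954 > 7744 = 88² → acute
(533,520,117): 117²+520² = 284089 = 533² → right
(203,147,140): 140²+147² = 41209 = 203² → right
(650,720,970): 650²+720² = 940900 = 970² → right
1 of the 5 is acute.

1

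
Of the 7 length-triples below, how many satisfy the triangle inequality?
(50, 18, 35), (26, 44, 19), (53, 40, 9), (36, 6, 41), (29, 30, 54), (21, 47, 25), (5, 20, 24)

5

(18,35,50): 18+35 > 50 → valid
(19,26,44): 19+26 > 44 → valid
(9,40,53): 9+40 ≤ 53 → not valid
(6,36,41): 6+36 > 41 → valid
(29,30,54): 29+30 > 54 → valid
(21,25,47): 21+25 ≤ 47 → not valid
(5,20,24): 5+20 > 24 → valid
5 of the 7 triples form a triangle.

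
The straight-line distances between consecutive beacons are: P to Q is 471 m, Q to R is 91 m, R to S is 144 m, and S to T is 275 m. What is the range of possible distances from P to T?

The maximum is all hops collinear in one direction: 471 + 91 + 144 + 275 = 981.
The longest hop is 471; the others sum to 510. Since 471 ≤ 510, the path can fold back on itself completely, so the minimum distance is 0.

0 ≤ PT ≤ 981 m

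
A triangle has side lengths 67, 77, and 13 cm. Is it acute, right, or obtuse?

obtuse

Compare the square of the longest side to the sum of squares of the other two: 13² + 67² = 4658 < 5929 = 77².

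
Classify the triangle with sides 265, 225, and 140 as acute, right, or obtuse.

right

Compare the square of the longest side to the sum of squares of the other two: 140² + 225² = 70225 = 265².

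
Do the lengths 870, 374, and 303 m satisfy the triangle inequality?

No

The longest side is 870, but the other two sum to only 677.
677 < 870, so the triangle inequality fails.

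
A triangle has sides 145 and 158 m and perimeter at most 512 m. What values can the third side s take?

Triangle inequality alone gives 13 < s < 303.
The perimeter condition gives s ≤ 512 − 145 − 158 = 209.
Intersecting the two: 13 < s ≤ 209.

13 < s ≤ 209 m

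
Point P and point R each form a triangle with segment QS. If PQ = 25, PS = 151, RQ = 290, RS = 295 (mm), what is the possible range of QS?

126 < QS < 176

From triangle PQS: |25 − 151| < QS < 25 + 151, i.e. 126 < QS < 176.
From triangle RQS: 5 < QS < 585.
Both must hold, so QS lies in the intersection.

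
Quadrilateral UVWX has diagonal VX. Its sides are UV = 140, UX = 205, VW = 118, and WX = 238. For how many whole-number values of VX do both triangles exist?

From triangle UVX: 65 < VX < 345.
From triangle WVX: 120 < VX < 356.
Intersection: 120 < VX < 345, so integers 121 through 344: 224 values.

224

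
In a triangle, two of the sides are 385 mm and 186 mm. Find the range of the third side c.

199 < c < 571 (mm)

By the triangle inequality, c must be less than 385 + 186 = 571 and greater than |385 − 186| = 199.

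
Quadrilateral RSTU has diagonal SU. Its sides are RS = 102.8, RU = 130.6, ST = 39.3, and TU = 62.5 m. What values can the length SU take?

27.8 < SU < 101.8

From triangle RSU: |102.8 − 130.6| < SU < 102.8 + 130.6, i.e. 27.8 < SU < 233.4.
From triangle TSU: 23.2 < SU < 101.8.
Both must hold, so SU lies in the intersection.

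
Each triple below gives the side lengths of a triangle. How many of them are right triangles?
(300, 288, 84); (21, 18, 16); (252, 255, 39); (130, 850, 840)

3

(300,288,84): 84²+288² = 90000 = 300² → right
(21,18,16): 16²+18² = 580 > 441 = 21² → acute
(252,255,39): 39²+252² = 65025 = 255² → right
(130,850,840): 130²+840² = 722500 = 850² → right
3 of the 4 are right.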